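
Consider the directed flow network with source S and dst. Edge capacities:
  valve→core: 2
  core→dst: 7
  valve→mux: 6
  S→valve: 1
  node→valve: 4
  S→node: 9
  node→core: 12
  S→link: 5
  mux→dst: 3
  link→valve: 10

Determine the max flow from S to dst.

10

Augment S→node→core→dst: bottleneck 7. Total 7.
Augment S→valve→mux→dst: bottleneck 1. Total 8.
Augment S→node→valve→mux→dst: bottleneck 2. Total 10.
No augmenting path remains in the residual graph.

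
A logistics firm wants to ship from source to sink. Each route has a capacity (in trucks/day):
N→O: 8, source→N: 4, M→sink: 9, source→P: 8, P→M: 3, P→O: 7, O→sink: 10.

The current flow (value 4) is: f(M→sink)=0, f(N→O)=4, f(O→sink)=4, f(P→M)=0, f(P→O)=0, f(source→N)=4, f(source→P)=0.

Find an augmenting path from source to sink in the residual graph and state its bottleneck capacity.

source→P→O→sink, bottleneck 6

Residual along source→P→O→sink: source→P: 8, P→O: 7, O→sink: 6.
Bottleneck = min = 6.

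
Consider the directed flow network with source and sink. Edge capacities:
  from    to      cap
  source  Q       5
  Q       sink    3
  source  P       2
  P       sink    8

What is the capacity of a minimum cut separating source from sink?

Max flow = 5 (via 2 augmenting paths).
In the residual at optimum, the set reachable from source is {Q, source}.
Cut edges: source→P (cap 2), Q→sink (cap 3). Sum = 5.

5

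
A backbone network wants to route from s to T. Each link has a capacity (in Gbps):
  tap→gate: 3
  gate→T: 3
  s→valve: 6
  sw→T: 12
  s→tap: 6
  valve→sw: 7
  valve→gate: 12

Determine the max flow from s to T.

Augment s→valve→sw→T: bottleneck 6. Total 6.
Augment s→tap→gate→T: bottleneck 3. Total 9.
No augmenting path remains in the residual graph.

9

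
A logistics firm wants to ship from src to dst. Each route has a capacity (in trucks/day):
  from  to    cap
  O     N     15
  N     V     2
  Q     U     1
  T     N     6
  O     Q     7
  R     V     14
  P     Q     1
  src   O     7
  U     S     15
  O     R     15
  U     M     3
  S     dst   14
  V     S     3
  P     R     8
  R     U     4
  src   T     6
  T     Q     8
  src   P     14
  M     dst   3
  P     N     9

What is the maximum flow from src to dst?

8

Augment src->T->Q->U->S->dst: bottleneck 1. Total 1.
Augment src->T->N->V->S->dst: bottleneck 2. Total 3.
Augment src->O->R->U->S->dst: bottleneck 4. Total 7.
Augment src->O->R->V->S->dst: bottleneck 1. Total 8.
No augmenting path remains in the residual graph.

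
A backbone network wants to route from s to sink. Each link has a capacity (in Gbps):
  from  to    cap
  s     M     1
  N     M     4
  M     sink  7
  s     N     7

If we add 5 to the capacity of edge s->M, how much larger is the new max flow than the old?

2

Original max flow = 5.
After raising cap(s->M), augmenting paths through that edge carry 2 more units.
New max flow = 7. Increase = 2.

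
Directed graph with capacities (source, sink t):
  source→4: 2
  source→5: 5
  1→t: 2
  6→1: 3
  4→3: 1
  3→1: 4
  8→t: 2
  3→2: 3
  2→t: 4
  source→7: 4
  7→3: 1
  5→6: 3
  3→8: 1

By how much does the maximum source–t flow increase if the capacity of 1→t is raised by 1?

1

Original max flow = 4.
After raising cap(1→t), augmenting paths through that edge carry 1 more unit.
New max flow = 5. Increase = 1.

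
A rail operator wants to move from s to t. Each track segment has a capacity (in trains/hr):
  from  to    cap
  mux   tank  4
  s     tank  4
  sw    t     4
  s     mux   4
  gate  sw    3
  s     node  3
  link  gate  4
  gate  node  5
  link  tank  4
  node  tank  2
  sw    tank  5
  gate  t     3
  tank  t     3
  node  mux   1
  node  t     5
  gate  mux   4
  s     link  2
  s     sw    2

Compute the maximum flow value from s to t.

Augment s->node->t: bottleneck 3. Total 3.
Augment s->sw->t: bottleneck 2. Total 5.
Augment s->tank->t: bottleneck 3. Total 8.
Augment s->link->gate->t: bottleneck 2. Total 10.
No augmenting path remains in the residual graph.

10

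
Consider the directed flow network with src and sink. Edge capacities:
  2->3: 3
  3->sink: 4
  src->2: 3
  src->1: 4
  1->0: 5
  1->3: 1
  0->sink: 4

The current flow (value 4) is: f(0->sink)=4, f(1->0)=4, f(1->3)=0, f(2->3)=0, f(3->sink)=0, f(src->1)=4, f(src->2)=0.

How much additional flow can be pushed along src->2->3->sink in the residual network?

Residual capacities along the path: src->2: 3, 2->3: 3, 3->sink: 4.
Minimum is 3.

3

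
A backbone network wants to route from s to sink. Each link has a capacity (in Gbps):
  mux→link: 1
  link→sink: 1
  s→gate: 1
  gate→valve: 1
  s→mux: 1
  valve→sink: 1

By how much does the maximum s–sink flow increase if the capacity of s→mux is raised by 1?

Original max flow = 2.
Even with extra capacity on s→mux, another cut of capacity 2 remains binding.
New max flow = 2. Increase = 0.

0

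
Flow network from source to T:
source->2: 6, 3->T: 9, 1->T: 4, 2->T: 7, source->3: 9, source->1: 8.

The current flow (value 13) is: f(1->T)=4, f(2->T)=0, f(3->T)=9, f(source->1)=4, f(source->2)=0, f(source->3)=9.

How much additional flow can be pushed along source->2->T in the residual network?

6

Residual capacities along the path: source->2: 6, 2->T: 7.
Minimum is 6.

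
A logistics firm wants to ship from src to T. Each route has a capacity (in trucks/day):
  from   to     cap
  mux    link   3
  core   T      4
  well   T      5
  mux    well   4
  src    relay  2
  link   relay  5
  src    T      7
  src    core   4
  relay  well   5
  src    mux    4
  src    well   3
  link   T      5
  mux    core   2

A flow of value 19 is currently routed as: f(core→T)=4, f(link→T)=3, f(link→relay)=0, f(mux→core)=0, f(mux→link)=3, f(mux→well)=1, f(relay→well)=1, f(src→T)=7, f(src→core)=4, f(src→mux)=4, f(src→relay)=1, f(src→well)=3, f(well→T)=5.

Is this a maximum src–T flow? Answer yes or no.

Residual reachable from src: {core, mux, relay, src, well}; T is not reachable.
Saturated cut: src→T, mux→link, core→T, well→T with total capacity 19 = current flow value. Flow is maximum.

Yes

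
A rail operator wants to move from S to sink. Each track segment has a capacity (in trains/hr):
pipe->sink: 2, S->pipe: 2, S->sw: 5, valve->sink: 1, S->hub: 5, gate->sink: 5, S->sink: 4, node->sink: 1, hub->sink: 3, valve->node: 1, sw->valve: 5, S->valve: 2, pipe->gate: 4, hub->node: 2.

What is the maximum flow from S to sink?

11

Augment S->sink: bottleneck 4. Total 4.
Augment S->pipe->sink: bottleneck 2. Total 6.
Augment S->hub->sink: bottleneck 3. Total 9.
Augment S->valve->sink: bottleneck 1. Total 10.
Augment S->hub->node->sink: bottleneck 1. Total 11.
No augmenting path remains in the residual graph.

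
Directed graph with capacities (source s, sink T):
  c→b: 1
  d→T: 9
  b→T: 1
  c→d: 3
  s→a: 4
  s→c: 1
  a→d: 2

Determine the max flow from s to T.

Augment s→c→b→T: bottleneck 1. Total 1.
Augment s→a→d→T: bottleneck 2. Total 3.
No augmenting path remains in the residual graph.

3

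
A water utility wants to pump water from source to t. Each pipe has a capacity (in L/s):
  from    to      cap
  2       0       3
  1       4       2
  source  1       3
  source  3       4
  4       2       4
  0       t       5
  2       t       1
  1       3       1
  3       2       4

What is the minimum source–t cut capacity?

4

Max flow = 4 (via 2 augmenting paths).
In the residual at optimum, the set reachable from source is {1, 2, 3, 4, source}.
Cut edges: 2->0 (cap 3), 2->t (cap 1). Sum = 4.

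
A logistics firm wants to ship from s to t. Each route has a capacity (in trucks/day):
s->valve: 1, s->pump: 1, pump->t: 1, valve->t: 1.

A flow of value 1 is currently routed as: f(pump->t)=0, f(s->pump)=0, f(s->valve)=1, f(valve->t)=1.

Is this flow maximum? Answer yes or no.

Residual path s->pump->t has bottleneck 1 > 0.
Pushing 1 along it raises the flow to 2, so the given flow is not maximum.

No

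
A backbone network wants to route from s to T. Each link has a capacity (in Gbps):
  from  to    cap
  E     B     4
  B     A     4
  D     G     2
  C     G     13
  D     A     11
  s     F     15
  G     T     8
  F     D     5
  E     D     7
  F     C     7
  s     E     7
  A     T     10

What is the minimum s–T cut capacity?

18

Max flow = 18 (via 5 augmenting paths).
In the residual at optimum, the set reachable from s is {A, B, C, D, E, F, G, s}.
Cut edges: A→T (cap 10), G→T (cap 8). Sum = 18.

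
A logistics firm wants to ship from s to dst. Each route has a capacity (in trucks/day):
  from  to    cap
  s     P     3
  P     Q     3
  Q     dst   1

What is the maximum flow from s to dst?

Augment s->P->Q->dst: bottleneck 1. Total 1.
No augmenting path remains in the residual graph.

1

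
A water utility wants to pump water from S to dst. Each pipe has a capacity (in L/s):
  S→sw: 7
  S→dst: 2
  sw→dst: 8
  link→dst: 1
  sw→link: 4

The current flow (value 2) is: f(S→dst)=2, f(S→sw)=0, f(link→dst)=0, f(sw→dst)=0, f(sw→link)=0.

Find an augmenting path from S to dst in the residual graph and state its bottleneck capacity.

Residual along S→sw→dst: S→sw: 7, sw→dst: 8.
Bottleneck = min = 7.

S→sw→dst, bottleneck 7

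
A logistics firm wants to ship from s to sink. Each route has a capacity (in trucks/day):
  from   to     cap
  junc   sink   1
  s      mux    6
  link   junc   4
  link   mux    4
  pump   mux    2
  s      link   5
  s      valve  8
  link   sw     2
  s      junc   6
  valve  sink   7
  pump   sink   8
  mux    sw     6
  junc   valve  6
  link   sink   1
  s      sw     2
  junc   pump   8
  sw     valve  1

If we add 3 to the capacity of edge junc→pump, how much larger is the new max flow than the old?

0

Original max flow = 17.
Even with extra capacity on junc→pump, another cut of capacity 17 remains binding.
New max flow = 17. Increase = 0.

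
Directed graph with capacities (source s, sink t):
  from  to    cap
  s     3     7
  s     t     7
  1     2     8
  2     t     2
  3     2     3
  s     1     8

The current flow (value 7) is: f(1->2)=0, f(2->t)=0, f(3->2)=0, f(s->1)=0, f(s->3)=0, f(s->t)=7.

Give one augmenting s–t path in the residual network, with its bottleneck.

Residual along s->1->2->t: s->1: 8, 1->2: 8, 2->t: 2.
Bottleneck = min = 2.

s->1->2->t, bottleneck 2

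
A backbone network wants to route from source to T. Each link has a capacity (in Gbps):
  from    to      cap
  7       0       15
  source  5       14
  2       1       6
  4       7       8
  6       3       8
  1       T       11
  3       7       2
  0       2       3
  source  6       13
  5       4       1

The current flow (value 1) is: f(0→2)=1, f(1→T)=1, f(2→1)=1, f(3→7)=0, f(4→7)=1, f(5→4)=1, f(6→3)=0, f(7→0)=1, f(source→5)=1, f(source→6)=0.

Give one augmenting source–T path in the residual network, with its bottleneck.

source→6→3→7→0→2→1→T, bottleneck 2

Residual along source→6→3→7→0→2→1→T: source→6: 13, 6→3: 8, 3→7: 2, 7→0: 14, 0→2: 2, 2→1: 5, 1→T: 10.
Bottleneck = min = 2.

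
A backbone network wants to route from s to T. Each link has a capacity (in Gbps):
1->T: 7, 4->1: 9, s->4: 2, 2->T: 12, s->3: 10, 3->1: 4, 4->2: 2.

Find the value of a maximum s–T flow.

Augment s->4->2->T: bottleneck 2. Total 2.
Augment s->3->1->T: bottleneck 4. Total 6.
No augmenting path remains in the residual graph.

6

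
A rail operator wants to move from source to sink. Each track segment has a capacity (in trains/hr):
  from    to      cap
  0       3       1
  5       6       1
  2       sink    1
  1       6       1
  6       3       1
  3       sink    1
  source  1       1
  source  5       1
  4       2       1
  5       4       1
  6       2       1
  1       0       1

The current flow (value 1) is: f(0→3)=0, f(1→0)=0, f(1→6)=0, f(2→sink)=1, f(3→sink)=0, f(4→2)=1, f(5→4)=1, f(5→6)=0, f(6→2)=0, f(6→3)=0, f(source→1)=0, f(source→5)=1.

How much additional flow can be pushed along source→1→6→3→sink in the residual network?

1

Residual capacities along the path: source→1: 1, 1→6: 1, 6→3: 1, 3→sink: 1.
Minimum is 1.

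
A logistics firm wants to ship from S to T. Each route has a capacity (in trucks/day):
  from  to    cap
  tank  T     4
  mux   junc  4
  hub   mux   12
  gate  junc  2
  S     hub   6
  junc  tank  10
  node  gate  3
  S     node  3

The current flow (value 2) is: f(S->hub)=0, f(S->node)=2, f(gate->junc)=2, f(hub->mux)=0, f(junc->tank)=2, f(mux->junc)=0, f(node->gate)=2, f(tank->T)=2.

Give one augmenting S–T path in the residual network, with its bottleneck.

Residual along S->hub->mux->junc->tank->T: S->hub: 6, hub->mux: 12, mux->junc: 4, junc->tank: 8, tank->T: 2.
Bottleneck = min = 2.

S->hub->mux->junc->tank->T, bottleneck 2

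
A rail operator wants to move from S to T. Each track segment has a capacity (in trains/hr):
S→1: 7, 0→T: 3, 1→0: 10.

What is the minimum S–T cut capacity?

Max flow = 3 (via 1 augmenting path).
In the residual at optimum, the set reachable from S is {0, 1, S}.
Cut edges: 0→T (cap 3). Sum = 3.

3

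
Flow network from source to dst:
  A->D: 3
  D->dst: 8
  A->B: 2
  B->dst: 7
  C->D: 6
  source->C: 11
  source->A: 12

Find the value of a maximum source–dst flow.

10

Augment source->C->D->dst: bottleneck 6. Total 6.
Augment source->A->D->dst: bottleneck 2. Total 8.
Augment source->A->B->dst: bottleneck 2. Total 10.
No augmenting path remains in the residual graph.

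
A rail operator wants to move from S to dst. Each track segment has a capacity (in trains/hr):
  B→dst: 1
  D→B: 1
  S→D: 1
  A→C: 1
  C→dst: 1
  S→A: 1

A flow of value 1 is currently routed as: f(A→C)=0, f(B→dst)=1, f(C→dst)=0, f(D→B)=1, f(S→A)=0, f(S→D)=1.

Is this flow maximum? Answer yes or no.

Residual path S→A→C→dst has bottleneck 1 > 0.
Pushing 1 along it raises the flow to 2, so the given flow is not maximum.

No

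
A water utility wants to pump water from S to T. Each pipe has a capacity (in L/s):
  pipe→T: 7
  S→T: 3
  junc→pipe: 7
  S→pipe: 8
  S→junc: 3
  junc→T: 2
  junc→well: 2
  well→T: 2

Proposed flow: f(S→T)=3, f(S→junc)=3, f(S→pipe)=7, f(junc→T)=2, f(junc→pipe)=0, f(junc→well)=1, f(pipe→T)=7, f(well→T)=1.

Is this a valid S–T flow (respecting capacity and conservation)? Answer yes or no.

Every edge has 0 ≤ f(e) ≤ cap(e).
At each intermediate node, inflow equals outflow.

Yes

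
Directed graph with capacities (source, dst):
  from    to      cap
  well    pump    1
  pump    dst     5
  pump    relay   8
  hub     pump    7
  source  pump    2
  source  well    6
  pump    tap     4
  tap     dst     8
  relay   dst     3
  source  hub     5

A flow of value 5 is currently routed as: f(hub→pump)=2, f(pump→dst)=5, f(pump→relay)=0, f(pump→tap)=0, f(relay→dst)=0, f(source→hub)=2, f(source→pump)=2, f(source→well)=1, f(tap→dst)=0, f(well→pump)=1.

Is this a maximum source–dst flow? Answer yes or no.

No

Residual path source→hub→pump→relay→dst has bottleneck 3 > 0.
Pushing 3 along it raises the flow to 8, so the given flow is not maximum.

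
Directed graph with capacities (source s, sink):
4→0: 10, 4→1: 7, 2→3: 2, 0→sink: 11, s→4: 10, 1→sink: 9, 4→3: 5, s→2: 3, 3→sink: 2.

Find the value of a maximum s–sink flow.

12

Augment s→2→3→sink: bottleneck 2. Total 2.
Augment s→4→1→sink: bottleneck 7. Total 9.
Augment s→4→0→sink: bottleneck 3. Total 12.
No augmenting path remains in the residual graph.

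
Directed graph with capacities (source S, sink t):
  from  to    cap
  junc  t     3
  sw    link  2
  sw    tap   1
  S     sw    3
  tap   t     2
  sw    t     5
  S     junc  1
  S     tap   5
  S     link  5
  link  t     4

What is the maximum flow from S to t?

10

Augment S->junc->t: bottleneck 1. Total 1.
Augment S->sw->t: bottleneck 3. Total 4.
Augment S->tap->t: bottleneck 2. Total 6.
Augment S->link->t: bottleneck 4. Total 10.
No augmenting path remains in the residual graph.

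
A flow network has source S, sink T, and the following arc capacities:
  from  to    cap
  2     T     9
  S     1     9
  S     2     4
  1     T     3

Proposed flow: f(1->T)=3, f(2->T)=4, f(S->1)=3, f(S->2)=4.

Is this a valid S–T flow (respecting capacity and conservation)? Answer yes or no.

Yes

Every edge has 0 ≤ f(e) ≤ cap(e).
At each intermediate node, inflow equals outflow.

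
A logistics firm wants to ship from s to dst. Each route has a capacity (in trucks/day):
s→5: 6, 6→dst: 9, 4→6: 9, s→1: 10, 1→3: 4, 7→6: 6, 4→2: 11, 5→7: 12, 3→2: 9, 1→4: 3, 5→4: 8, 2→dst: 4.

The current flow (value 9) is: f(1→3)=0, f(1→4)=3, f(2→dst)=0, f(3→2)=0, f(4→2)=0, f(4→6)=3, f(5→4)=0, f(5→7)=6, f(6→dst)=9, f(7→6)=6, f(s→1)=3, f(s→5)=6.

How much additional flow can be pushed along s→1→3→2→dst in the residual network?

Residual capacities along the path: s→1: 7, 1→3: 4, 3→2: 9, 2→dst: 4.
Minimum is 4.

4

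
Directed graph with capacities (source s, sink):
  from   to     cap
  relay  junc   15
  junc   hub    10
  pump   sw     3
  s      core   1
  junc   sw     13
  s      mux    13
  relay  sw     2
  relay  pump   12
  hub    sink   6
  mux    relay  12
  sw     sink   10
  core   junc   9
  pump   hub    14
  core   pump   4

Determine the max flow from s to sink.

Augment s->mux->relay->sw->sink: bottleneck 2. Total 2.
Augment s->core->junc->hub->sink: bottleneck 1. Total 3.
Augment s->mux->relay->pump->hub->sink: bottleneck 5. Total 8.
Augment s->mux->relay->pump->sw->sink: bottleneck 3. Total 11.
Augment s->mux->relay->junc->sw->sink: bottleneck 2. Total 13.
No augmenting path remains in the residual graph.

13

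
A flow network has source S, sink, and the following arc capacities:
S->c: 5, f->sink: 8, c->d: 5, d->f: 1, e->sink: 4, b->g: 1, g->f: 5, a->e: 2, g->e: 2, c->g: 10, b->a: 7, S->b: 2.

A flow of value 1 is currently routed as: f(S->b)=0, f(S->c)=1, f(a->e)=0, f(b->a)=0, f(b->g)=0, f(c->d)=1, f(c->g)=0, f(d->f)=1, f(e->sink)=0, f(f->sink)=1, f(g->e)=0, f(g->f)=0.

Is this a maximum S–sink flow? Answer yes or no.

No

Residual path S->c->g->f->sink has bottleneck 4 > 0.
Pushing 4 along it raises the flow to 5, so the given flow is not maximum.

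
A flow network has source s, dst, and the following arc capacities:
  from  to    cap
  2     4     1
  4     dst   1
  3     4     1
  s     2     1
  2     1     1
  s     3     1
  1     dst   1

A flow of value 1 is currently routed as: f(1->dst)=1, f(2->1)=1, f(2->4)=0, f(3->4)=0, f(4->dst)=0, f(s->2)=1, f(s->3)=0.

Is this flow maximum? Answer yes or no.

Residual path s->3->4->dst has bottleneck 1 > 0.
Pushing 1 along it raises the flow to 2, so the given flow is not maximum.

No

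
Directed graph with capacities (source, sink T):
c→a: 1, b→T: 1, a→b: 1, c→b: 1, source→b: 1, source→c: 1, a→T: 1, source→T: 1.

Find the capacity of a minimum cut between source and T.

Max flow = 3 (via 3 augmenting paths).
In the residual at optimum, the set reachable from source is {source}.
Cut edges: source→c (cap 1), source→b (cap 1), source→T (cap 1). Sum = 3.

3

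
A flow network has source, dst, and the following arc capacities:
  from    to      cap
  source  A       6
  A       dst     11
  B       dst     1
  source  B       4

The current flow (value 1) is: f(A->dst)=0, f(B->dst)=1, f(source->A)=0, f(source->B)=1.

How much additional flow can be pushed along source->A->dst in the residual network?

6

Residual capacities along the path: source->A: 6, A->dst: 11.
Minimum is 6.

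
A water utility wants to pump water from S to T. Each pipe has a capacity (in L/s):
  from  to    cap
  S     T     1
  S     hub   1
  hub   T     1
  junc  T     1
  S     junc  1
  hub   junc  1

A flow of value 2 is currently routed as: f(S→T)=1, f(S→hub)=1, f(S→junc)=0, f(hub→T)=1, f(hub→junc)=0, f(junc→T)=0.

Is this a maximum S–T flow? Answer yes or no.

Residual path S→junc→T has bottleneck 1 > 0.
Pushing 1 along it raises the flow to 3, so the given flow is not maximum.

No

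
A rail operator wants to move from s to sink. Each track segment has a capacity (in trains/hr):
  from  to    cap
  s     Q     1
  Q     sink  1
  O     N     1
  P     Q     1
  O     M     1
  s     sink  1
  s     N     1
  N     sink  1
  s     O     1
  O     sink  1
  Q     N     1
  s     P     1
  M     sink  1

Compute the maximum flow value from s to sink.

4

Augment s→sink: bottleneck 1. Total 1.
Augment s→O→sink: bottleneck 1. Total 2.
Augment s→Q→sink: bottleneck 1. Total 3.
Augment s→N→sink: bottleneck 1. Total 4.
No augmenting path remains in the residual graph.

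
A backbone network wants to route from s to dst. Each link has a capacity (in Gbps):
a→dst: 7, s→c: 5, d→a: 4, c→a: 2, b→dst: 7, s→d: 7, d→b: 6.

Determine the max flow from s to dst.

Augment s→c→a→dst: bottleneck 2. Total 2.
Augment s→d→a→dst: bottleneck 4. Total 6.
Augment s→d→b→dst: bottleneck 3. Total 9.
No augmenting path remains in the residual graph.

9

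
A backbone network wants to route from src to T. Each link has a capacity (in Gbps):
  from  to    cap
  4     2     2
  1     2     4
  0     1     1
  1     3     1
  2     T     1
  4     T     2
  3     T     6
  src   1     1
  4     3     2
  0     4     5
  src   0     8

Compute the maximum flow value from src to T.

Augment src→0→4→T: bottleneck 2. Total 2.
Augment src→1→2→T: bottleneck 1. Total 3.
Augment src→0→4→3→T: bottleneck 2. Total 5.
Augment src→0→1→3→T: bottleneck 1. Total 6.
No augmenting path remains in the residual graph.

6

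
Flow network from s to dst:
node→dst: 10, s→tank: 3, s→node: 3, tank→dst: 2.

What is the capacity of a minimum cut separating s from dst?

Max flow = 5 (via 2 augmenting paths).
In the residual at optimum, the set reachable from s is {s, tank}.
Cut edges: s→node (cap 3), tank→dst (cap 2). Sum = 5.

5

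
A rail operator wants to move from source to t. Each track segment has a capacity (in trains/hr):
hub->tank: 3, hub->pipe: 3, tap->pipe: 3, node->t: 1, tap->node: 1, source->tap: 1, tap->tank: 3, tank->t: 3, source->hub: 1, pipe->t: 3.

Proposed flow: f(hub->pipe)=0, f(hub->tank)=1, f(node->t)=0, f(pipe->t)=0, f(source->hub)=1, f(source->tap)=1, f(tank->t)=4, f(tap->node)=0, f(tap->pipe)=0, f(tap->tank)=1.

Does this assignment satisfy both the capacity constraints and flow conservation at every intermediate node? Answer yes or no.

Capacity violated on tank->t: flow 4 > capacity 3.

No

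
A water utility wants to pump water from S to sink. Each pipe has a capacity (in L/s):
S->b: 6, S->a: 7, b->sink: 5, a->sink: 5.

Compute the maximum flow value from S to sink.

10

Augment S->b->sink: bottleneck 5. Total 5.
Augment S->a->sink: bottleneck 5. Total 10.
No augmenting path remains in the residual graph.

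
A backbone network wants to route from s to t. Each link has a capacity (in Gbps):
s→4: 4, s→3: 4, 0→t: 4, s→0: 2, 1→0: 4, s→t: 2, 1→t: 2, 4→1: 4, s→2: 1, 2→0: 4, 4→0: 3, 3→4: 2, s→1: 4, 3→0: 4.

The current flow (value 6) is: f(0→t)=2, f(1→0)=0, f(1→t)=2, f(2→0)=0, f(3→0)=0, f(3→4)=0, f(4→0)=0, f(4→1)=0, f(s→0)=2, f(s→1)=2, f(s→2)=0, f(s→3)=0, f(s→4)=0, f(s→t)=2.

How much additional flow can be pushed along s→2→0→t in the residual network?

1

Residual capacities along the path: s→2: 1, 2→0: 4, 0→t: 2.
Minimum is 1.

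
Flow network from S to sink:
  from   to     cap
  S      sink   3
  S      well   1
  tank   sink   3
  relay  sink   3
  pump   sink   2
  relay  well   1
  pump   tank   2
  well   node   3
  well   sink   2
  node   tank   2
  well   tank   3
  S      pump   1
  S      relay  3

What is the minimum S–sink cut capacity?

8

Max flow = 8 (via 4 augmenting paths).
In the residual at optimum, the set reachable from S is {S}.
Cut edges: S->pump (cap 1), S->relay (cap 3), S->well (cap 1), S->sink (cap 3). Sum = 8.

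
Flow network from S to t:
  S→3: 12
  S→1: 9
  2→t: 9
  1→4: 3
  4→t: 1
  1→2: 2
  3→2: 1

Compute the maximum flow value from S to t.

Augment S→1→4→t: bottleneck 1. Total 1.
Augment S→1→2→t: bottleneck 2. Total 3.
Augment S→3→2→t: bottleneck 1. Total 4.
No augmenting path remains in the residual graph.

4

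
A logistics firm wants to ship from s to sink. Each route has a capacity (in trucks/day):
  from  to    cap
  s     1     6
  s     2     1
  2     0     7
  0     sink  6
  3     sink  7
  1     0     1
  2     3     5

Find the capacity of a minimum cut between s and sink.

2

Max flow = 2 (via 2 augmenting paths).
In the residual at optimum, the set reachable from s is {1, s}.
Cut edges: s→2 (cap 1), 1→0 (cap 1). Sum = 2.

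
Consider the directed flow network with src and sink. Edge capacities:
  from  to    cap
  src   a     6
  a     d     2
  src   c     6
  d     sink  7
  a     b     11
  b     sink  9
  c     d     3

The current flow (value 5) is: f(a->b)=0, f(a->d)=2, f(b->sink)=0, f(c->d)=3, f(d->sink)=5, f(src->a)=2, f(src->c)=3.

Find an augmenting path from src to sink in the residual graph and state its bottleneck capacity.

src->a->b->sink, bottleneck 4

Residual along src->a->b->sink: src->a: 4, a->b: 11, b->sink: 9.
Bottleneck = min = 4.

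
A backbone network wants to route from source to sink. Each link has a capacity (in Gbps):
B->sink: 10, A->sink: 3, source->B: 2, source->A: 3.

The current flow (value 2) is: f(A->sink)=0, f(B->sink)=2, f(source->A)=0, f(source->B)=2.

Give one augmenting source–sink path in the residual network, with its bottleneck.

Residual along source->A->sink: source->A: 3, A->sink: 3.
Bottleneck = min = 3.

source->A->sink, bottleneck 3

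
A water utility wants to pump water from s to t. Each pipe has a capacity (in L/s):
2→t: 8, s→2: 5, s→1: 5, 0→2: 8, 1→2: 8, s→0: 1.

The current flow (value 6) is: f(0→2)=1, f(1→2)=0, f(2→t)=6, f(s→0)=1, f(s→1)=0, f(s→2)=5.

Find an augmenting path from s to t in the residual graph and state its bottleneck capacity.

Residual along s→1→2→t: s→1: 5, 1→2: 8, 2→t: 2.
Bottleneck = min = 2.

s→1→2→t, bottleneck 2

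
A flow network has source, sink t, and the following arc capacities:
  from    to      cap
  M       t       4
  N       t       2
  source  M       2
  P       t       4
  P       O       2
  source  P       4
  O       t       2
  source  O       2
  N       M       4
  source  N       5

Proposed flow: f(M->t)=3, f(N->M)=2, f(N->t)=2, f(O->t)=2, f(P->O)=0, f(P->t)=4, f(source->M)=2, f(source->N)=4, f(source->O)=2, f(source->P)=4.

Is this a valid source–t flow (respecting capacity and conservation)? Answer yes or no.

No

Conservation fails at M: inflow 4 ≠ outflow 3.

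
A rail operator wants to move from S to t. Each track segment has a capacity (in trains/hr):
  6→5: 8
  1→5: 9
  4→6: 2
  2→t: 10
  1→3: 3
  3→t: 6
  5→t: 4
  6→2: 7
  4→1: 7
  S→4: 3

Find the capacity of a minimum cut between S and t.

Max flow = 3 (via 2 augmenting paths).
In the residual at optimum, the set reachable from S is {S}.
Cut edges: S→4 (cap 3). Sum = 3.

3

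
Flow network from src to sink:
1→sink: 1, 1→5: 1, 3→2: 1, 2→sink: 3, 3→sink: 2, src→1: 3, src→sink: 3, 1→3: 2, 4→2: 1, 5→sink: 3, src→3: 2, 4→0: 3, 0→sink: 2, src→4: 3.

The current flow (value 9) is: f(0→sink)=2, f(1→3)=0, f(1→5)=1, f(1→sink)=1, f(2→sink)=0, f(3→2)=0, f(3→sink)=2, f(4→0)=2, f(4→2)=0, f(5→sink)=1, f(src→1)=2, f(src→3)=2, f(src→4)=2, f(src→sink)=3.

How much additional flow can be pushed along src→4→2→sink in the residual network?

Residual capacities along the path: src→4: 1, 4→2: 1, 2→sink: 3.
Minimum is 1.

1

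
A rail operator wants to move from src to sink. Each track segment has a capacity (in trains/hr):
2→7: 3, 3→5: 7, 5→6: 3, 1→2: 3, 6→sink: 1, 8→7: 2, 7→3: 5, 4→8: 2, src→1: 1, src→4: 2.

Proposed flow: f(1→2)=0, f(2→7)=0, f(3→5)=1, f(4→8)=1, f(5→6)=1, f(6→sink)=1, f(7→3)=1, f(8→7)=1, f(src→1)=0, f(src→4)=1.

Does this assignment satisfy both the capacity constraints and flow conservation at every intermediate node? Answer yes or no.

Yes

Every edge has 0 ≤ f(e) ≤ cap(e).
At each intermediate node, inflow equals outflow.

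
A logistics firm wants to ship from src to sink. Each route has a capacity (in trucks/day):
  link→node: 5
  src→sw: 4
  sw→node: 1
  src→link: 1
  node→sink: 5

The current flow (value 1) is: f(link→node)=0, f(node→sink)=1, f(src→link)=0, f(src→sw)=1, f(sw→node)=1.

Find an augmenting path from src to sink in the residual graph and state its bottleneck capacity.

Residual along src→link→node→sink: src→link: 1, link→node: 5, node→sink: 4.
Bottleneck = min = 1.

src→link→node→sink, bottleneck 1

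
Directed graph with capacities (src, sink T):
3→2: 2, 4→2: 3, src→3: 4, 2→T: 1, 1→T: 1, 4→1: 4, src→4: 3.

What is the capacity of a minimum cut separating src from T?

2

Max flow = 2 (via 2 augmenting paths).
In the residual at optimum, the set reachable from src is {1, 2, 3, 4, src}.
Cut edges: 2→T (cap 1), 1→T (cap 1). Sum = 2.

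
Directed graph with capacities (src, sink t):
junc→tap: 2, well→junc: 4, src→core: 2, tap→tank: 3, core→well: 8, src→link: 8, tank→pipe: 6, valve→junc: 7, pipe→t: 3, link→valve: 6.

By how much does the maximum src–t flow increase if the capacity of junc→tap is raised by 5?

Original max flow = 2.
After raising cap(junc→tap), augmenting paths through that edge carry 1 more unit.
New max flow = 3. Increase = 1.

1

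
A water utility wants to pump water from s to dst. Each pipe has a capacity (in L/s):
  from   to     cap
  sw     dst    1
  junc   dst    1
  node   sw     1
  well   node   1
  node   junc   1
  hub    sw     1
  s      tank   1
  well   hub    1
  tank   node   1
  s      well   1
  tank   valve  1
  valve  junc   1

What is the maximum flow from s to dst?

Augment s→tank→valve→junc→dst: bottleneck 1. Total 1.
Augment s→well→node→sw→dst: bottleneck 1. Total 2.
No augmenting path remains in the residual graph.

2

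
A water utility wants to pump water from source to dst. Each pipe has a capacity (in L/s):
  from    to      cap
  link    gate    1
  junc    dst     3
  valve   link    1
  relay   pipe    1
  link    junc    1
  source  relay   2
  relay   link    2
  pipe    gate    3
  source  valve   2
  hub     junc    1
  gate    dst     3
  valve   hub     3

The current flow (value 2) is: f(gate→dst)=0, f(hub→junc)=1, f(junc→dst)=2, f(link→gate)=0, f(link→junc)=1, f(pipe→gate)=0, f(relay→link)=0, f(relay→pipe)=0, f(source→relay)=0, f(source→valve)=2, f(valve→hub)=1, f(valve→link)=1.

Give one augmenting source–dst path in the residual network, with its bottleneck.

Residual along source→relay→link→gate→dst: source→relay: 2, relay→link: 2, link→gate: 1, gate→dst: 3.
Bottleneck = min = 1.

source→relay→link→gate→dst, bottleneck 1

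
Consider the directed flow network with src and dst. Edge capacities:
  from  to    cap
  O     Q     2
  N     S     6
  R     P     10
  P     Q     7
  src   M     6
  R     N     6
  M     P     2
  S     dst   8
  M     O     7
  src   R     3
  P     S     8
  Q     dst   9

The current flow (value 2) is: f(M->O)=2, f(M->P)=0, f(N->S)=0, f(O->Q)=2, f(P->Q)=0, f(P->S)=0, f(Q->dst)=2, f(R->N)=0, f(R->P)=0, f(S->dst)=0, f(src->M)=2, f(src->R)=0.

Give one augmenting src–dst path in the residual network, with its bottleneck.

Residual along src->M->P->Q->dst: src->M: 4, M->P: 2, P->Q: 7, Q->dst: 7.
Bottleneck = min = 2.

src->M->P->Q->dst, bottleneck 2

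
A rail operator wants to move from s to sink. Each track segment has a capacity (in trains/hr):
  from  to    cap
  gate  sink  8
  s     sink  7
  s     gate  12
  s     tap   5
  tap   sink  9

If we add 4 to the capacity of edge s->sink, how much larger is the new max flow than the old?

Original max flow = 20.
After raising cap(s->sink), augmenting paths through that edge carry 4 more units.
New max flow = 24. Increase = 4.

4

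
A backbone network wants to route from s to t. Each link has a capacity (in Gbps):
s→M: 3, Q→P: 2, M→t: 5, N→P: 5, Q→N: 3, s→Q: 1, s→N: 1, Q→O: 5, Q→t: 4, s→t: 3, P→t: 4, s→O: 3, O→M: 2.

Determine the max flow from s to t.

10

Augment s→t: bottleneck 3. Total 3.
Augment s→Q→t: bottleneck 1. Total 4.
Augment s→M→t: bottleneck 3. Total 7.
Augment s→O→M→t: bottleneck 2. Total 9.
Augment s→N→P→t: bottleneck 1. Total 10.
No augmenting path remains in the residual graph.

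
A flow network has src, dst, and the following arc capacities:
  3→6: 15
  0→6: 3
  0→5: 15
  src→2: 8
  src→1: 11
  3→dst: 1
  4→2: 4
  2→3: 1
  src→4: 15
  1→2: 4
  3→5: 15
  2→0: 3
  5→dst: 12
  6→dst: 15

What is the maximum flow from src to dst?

Augment src→2→3→dst: bottleneck 1. Total 1.
Augment src→2→0→5→dst: bottleneck 3. Total 4.
No augmenting path remains in the residual graph.

4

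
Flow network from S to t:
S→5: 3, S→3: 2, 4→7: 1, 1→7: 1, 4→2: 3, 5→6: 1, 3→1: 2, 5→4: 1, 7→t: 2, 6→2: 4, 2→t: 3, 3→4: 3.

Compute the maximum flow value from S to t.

4

Augment S→5→6→2→t: bottleneck 1. Total 1.
Augment S→5→4→2→t: bottleneck 1. Total 2.
Augment S→3→4→2→t: bottleneck 1. Total 3.
Augment S→3→4→7→t: bottleneck 1. Total 4.
No augmenting path remains in the residual graph.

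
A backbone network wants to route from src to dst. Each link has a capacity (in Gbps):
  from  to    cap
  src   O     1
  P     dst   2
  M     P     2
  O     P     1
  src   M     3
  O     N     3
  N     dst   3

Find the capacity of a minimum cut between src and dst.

Max flow = 3 (via 2 augmenting paths).
In the residual at optimum, the set reachable from src is {M, src}.
Cut edges: src->O (cap 1), M->P (cap 2). Sum = 3.

3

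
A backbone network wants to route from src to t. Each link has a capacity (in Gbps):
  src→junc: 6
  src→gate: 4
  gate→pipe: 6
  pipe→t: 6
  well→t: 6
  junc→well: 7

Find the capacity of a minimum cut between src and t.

10

Max flow = 10 (via 2 augmenting paths).
In the residual at optimum, the set reachable from src is {src}.
Cut edges: src→gate (cap 4), src→junc (cap 6). Sum = 10.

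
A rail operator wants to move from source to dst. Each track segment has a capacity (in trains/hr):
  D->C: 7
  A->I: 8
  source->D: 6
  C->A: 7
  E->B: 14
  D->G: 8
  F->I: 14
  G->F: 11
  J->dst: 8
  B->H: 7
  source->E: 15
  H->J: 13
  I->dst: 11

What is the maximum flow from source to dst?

13

Augment source->D->C->A->I->dst: bottleneck 6. Total 6.
Augment source->E->B->H->J->dst: bottleneck 7. Total 13.
No augmenting path remains in the residual graph.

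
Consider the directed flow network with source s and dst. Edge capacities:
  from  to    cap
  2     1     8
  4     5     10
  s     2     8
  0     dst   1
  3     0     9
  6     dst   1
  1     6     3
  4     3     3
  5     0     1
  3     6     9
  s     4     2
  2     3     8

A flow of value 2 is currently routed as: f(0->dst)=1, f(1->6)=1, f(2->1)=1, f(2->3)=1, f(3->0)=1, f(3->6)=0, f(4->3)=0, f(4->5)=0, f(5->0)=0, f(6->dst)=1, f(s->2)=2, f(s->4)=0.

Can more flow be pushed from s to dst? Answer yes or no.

No

Residual reachable from s: {0, 1, 2, 3, 4, 5, 6, s}; dst is not reachable.
Saturated cut: 6->dst, 0->dst with total capacity 2 = current flow value. Flow is maximum.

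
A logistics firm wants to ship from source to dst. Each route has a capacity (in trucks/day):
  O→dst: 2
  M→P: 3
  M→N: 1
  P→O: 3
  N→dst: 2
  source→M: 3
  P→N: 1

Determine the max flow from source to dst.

3

Augment source→M→N→dst: bottleneck 1. Total 1.
Augment source→M→P→O→dst: bottleneck 2. Total 3.
No augmenting path remains in the residual graph.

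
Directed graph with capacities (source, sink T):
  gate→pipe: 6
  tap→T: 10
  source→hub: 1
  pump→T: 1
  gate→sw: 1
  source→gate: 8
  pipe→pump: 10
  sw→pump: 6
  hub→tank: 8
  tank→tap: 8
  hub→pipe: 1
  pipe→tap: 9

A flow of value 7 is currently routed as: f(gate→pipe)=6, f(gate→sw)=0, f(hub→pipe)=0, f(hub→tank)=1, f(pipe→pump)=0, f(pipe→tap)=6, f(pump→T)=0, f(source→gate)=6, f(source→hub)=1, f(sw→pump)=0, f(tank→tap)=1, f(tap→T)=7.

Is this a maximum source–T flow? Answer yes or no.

No

Residual path source→gate→sw→pump→T has bottleneck 1 > 0.
Pushing 1 along it raises the flow to 8, so the given flow is not maximum.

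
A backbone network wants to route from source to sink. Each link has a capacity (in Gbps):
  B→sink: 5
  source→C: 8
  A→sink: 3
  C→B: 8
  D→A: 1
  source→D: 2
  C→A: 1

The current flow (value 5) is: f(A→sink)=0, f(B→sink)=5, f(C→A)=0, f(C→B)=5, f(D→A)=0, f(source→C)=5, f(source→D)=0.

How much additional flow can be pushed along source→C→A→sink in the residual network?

1

Residual capacities along the path: source→C: 3, C→A: 1, A→sink: 3.
Minimum is 1.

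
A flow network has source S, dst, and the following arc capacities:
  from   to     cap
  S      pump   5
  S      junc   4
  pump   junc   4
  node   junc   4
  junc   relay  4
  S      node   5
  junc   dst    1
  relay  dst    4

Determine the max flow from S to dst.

5

Augment S->junc->dst: bottleneck 1. Total 1.
Augment S->junc->relay->dst: bottleneck 3. Total 4.
Augment S->node->junc->relay->dst: bottleneck 1. Total 5.
No augmenting path remains in the residual graph.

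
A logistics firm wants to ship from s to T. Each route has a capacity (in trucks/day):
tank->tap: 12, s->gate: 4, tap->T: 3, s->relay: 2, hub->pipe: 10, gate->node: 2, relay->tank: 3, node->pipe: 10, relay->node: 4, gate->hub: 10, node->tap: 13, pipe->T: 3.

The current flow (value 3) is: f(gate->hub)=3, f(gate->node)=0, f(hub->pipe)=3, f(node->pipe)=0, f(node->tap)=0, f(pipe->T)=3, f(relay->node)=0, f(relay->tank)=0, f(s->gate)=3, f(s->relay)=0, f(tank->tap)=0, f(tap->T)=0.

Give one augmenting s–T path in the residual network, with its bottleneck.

Residual along s->gate->node->tap->T: s->gate: 1, gate->node: 2, node->tap: 13, tap->T: 3.
Bottleneck = min = 1.

s->gate->node->tap->T, bottleneck 1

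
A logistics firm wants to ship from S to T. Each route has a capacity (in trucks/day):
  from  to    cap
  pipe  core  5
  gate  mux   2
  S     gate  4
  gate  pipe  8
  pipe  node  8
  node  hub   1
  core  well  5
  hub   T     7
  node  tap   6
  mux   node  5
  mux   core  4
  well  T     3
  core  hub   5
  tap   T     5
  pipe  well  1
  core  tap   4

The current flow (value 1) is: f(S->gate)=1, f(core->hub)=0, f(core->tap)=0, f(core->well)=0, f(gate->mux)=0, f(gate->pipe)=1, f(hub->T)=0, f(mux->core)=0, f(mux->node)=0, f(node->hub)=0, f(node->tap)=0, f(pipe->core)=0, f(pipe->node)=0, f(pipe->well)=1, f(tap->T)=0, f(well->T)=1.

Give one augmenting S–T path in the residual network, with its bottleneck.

Residual along S->gate->pipe->core->hub->T: S->gate: 3, gate->pipe: 7, pipe->core: 5, core->hub: 5, hub->T: 7.
Bottleneck = min = 3.

S->gate->pipe->core->hub->T, bottleneck 3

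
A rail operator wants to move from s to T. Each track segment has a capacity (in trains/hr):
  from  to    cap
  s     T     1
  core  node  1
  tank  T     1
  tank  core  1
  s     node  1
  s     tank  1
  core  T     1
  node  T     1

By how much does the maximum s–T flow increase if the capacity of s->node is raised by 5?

Original max flow = 3.
Even with extra capacity on s->node, another cut of capacity 3 remains binding.
New max flow = 3. Increase = 0.

0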